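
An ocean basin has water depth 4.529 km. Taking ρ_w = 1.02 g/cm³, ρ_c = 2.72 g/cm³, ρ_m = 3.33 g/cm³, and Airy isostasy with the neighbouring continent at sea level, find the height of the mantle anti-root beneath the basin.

12.6 km

In Airy isostatic equilibrium: replacing crust with seawater at the top is compensated by replacing crust with mantle at the base: d (ρ_c − ρ_w) = a (ρ_m − ρ_c).
a = d (ρ_c − ρ_w)/(ρ_m − ρ_c) = 4.529 km × 1.7/0.61 = 12.6 km.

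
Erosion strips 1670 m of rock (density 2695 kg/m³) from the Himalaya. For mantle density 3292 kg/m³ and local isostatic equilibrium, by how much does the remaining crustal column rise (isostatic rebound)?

Unloading: uplift u = e ρ_c/ρ_m = 1670 m × 2695/3292 = 1370 m.

1370 m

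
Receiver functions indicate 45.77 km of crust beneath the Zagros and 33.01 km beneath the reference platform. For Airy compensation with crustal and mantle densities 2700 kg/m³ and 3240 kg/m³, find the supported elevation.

Excess crust Δ = 45.77 km − 33.01 km = 12.76 km, split between elevation h and root r with h + r = Δ.
Airy balance ρ_c h = (ρ_m − ρ_c) r gives r = h ρ_c/(ρ_m − ρ_c), so h (1 + ρ_c/(ρ_m − ρ_c)) = Δ, i.e. h = Δ (ρ_m − ρ_c)/ρ_m.
h = 12.76 km × 540/3240 = 2.13 km.

2.13 km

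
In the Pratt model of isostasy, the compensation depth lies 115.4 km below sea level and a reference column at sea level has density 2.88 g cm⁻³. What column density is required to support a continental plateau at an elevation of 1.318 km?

Pratt balance: ρ_ref D = ρ (D + h).
ρ = ρ_ref D/(D + h) = 2.88 × 115.4 km/(115.4 km + 1.318 km) = 2.85 g cm⁻³.

2.85 g cm⁻³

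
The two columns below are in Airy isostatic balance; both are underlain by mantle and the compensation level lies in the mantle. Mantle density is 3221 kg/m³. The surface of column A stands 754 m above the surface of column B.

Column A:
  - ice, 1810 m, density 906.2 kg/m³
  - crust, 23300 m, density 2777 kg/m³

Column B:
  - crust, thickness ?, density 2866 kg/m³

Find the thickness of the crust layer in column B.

34100 m

Take the compensation level at the base of the deeper column (depth z_c below the surface of column A) and equate Σ ρ_i t_i down to z_c; mantle fills any gap and the z_c terms cancel.
Column A: 1810×906.2 + 23300×2777 + (z_c − 25110)×3221
Column B: 754×0 + x×2866 + (z_c − 754 − 0 − x)×3221
The z_c×3221 term appears on both sides and cancels. Collect the known terms of each column as K = Σ(ρt)_known − 3221 × (depth of known layers): K_A = 66344322 − 3221×25110 = −14534988; K_B = 0 − 3221×(754 + 0) = −2428634.
Balance: K_A = K_B − x×(3221 − 2866), so x = (K_B − K_A)/(3221 − 2866) = 12106400/355 = 34100 m.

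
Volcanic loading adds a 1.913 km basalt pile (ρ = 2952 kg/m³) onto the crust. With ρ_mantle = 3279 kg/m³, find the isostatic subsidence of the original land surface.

Subaerial loading: s = t ρ_load / ρ_m.
s = 1.913 km × 2952/3279 = 1.72 km.

1.72 km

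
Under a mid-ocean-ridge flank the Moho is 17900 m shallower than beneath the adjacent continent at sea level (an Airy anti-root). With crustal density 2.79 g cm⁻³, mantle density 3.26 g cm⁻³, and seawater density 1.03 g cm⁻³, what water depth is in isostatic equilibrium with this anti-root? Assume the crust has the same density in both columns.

4780 m

Replacing a thickness d of crust by seawater at the top must be balanced by replacing crust with mantle at the base: d (ρ_c − ρ_w) = a (ρ_m − ρ_c).
d = a (ρ_m − ρ_c)/(ρ_c − ρ_w) = 17900 m × 0.47/1.76 = 4780 m.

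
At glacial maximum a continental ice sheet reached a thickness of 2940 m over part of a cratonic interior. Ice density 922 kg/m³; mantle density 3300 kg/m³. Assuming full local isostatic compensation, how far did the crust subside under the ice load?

In Airy isostatic equilibrium: the ice load ρ_ice t is balanced by mantle displaced below, ρ_m s.
s = t ρ_ice / ρ_m = 2940 m × 922/3300 = 821 m.

821 m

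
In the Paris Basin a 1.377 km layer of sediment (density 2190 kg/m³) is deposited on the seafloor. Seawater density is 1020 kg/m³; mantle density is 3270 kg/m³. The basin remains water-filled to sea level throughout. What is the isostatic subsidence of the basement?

0.716 km

Submarine loading: the sediment displaces seawater, and the subsidence is in turn flooded, so s (ρ_m − ρ_w) = t (ρ_sed − ρ_w).
s = 1.377 km × (2190 − 1020) / (3270 − 1020) = 0.716 km.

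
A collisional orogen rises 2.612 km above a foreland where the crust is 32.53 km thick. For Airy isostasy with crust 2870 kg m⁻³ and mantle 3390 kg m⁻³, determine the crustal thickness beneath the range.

Root depth r = h ρ_c / (ρ_m − ρ_c) = 2.612 km × 2870 / 520 = 14.42 km.
Total thickness = T + h + r = 32.53 km + 2.612 km + 14.42 km = 49.6 km.

49.6 km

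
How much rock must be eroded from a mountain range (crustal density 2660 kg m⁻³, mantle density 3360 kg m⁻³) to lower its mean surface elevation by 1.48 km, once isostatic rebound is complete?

7.1 km

Net drop Δ = e − u = e − e ρ_c/ρ_m = e (ρ_m − ρ_c)/ρ_m.
e = Δ ρ_m/(ρ_m − ρ_c) = 1.48 km × 3360/700 = 7.1 km.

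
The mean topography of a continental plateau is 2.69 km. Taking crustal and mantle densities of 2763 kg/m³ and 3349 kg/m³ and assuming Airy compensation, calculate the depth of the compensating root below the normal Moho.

Isostatic balance requires: the weight of the topography is balanced by the buoyancy of the root, ρ_c h = (ρ_m − ρ_c) r.
r = h · ρ_c / (ρ_m − ρ_c) = 2.69 km × 2763 / (3349 − 2763) = 12.7 km.

12.7 km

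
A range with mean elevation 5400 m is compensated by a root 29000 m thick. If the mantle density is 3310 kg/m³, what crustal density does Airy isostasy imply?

2790 kg/m³

ρ_c h = (ρ_m − ρ_c) r → ρ_c (h + r) = ρ_m r → ρ_c = ρ_m r / (h + r).
ρ_c = 3310 × 29000 m / (5400 m + 29000 m) = 2790 kg/m³.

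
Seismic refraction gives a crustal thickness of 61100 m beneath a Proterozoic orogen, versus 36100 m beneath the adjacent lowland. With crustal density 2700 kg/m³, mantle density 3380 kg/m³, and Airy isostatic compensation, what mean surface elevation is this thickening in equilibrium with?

Excess crust Δ = 61100 m − 36100 m = 25000 m, split between elevation h and root r with h + r = Δ.
Airy balance ρ_c h = (ρ_m − ρ_c) r gives r = h ρ_c/(ρ_m − ρ_c), so h (1 + ρ_c/(ρ_m − ρ_c)) = Δ, i.e. h = Δ (ρ_m − ρ_c)/ρ_m.
h = 25000 m × 680/3380 = 5030 m.

5030 m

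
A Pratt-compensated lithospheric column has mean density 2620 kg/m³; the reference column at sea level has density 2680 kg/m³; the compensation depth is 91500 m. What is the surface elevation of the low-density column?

ρ_ref D = ρ (D + h) → h = D (ρ_ref − ρ)/ρ.
h = 91500 m × (2680 − 2620)/2620 = 2100 m.

2100 m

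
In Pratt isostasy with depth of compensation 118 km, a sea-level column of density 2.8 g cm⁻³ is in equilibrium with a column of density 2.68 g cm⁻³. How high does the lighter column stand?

5.28 km

ρ_ref D = ρ (D + h) → h = D (ρ_ref − ρ)/ρ.
h = 118 km × (2.8 − 2.68)/2.68 = 5.28 km.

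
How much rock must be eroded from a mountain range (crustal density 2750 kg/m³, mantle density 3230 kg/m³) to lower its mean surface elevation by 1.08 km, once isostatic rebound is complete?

7.27 km

Net drop Δ = e − u = e − e ρ_c/ρ_m = e (ρ_m − ρ_c)/ρ_m.
e = Δ ρ_m/(ρ_m − ρ_c) = 1.08 km × 3230/480 = 7.27 km.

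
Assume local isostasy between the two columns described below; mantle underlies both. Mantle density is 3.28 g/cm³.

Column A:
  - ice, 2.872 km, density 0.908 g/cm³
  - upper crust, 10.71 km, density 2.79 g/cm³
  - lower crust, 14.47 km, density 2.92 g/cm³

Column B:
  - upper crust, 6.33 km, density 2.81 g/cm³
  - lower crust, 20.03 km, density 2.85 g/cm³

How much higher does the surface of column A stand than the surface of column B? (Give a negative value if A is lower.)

For any compensation level in the mantle, the mantle terms cancel and isostasy reduces to e = (Σt_A − Σt_B) − (Σ(ρt)_A − Σ(ρt)_B) / ρ_m.
Σt_A = 28.052 km; Σt_B = 26.36 km; Σ(ρt)_A = 74.741076; Σ(ρt)_B = 74.8728 (in km·g/cm³).
e = (28.052 − 26.36) − (74.741076 − 74.8728) / 3.28 = 1.73 km.

1.73 km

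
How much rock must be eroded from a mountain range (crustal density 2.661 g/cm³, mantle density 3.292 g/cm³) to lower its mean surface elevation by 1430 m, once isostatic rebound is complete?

7460 m

Net drop Δ = e − u = e − e ρ_c/ρ_m = e (ρ_m − ρ_c)/ρ_m.
e = Δ ρ_m/(ρ_m − ρ_c) = 1430 m × 3.292/0.631 = 7460 m.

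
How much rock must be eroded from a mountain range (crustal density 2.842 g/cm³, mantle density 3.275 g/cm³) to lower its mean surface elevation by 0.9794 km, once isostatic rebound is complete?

7.41 km

Net drop Δ = e − u = e − e ρ_c/ρ_m = e (ρ_m − ρ_c)/ρ_m.
e = Δ ρ_m/(ρ_m − ρ_c) = 0.9794 km × 3.275/0.433 = 7.41 km.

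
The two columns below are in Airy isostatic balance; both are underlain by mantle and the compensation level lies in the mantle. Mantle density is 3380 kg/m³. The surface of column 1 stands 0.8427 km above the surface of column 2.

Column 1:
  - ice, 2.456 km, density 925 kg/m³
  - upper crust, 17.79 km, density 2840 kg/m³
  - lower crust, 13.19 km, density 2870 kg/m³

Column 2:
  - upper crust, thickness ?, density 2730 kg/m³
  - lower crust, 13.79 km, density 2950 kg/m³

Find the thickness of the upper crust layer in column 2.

Take the compensation level at the base of the deeper column (depth z_c below the surface of column 1) and equate Σ ρ_i t_i down to z_c; mantle fills any gap and the z_c terms cancel.
Column 1: 2.456×925 + 17.79×2840 + 13.19×2870 + (z_c − 33.436)×3380
Column 2: 0.8427×0 + x×2730 + 13.79×2950 + (z_c − 0.8427 − 13.79 − x)×3380
The z_c×3380 term appears on both sides and cancels. Collect the known terms of each column as K = Σ(ρt)_known − 3380 × (depth of known layers): K_1 = 90650.7 − 3380×33.436 = −22362.98; K_2 = 40680.5 − 3380×(0.8427 + 13.79) = −8778.026.
Balance: K_1 = K_2 − x×(3380 − 2730), so x = (K_2 − K_1)/(3380 − 2730) = 13585/650 = 20.9 km.

20.9 km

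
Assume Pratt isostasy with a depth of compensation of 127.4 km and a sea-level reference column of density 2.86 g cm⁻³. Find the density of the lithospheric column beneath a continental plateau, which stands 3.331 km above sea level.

Pratt balance: ρ_ref D = ρ (D + h).
ρ = ρ_ref D/(D + h) = 2.86 × 127.4 km/(127.4 km + 3.331 km) = 2.79 g cm⁻³.

2.79 g cm⁻³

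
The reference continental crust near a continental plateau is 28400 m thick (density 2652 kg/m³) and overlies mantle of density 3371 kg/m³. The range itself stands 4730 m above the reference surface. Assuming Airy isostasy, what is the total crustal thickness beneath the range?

Root depth r = h ρ_c / (ρ_m − ρ_c) = 4730 m × 2652 / 719 = 17450 m.
Total thickness = T + h + r = 28400 m + 4730 m + 17450 m = 50600 m.

50600 m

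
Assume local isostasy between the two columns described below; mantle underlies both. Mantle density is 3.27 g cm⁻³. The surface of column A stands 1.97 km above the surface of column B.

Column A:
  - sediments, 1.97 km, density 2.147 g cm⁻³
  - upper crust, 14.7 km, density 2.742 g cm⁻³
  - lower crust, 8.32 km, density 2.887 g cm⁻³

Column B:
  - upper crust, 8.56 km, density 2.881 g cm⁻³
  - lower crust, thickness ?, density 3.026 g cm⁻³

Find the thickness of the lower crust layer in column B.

Take the compensation level at the base of the deeper column (depth z_c below the surface of column A) and equate Σ ρ_i t_i down to z_c; mantle fills any gap and the z_c terms cancel.
Column A: 1.97×2.147 + 14.7×2.742 + 8.32×2.887 + (z_c − 24.99)×3.27
Column B: 1.97×0 + 8.56×2.881 + x×3.026 + (z_c − 1.97 − 8.56 − x)×3.27
The z_c×3.27 term appears on both sides and cancels. Collect the known terms of each column as K = Σ(ρt)_known − 3.27 × (depth of known layers): K_A = 68.55683 − 3.27×24.99 = −13.16047; K_B = 24.66136 − 3.27×(1.97 + 8.56) = −9.77174.
Balance: K_A = K_B − x×(3.27 − 3.026), so x = (K_B − K_A)/(3.27 − 3.026) = 3.38873/0.244 = 13.9 km.

13.9 km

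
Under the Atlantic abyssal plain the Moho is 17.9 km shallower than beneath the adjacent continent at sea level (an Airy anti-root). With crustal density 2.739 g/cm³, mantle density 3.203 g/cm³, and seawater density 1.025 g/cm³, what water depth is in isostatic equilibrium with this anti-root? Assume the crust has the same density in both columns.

Replacing a thickness d of crust by seawater at the top must be balanced by replacing crust with mantle at the base: d (ρ_c − ρ_w) = a (ρ_m − ρ_c).
d = a (ρ_m − ρ_c)/(ρ_c − ρ_w) = 17.9 km × 0.464/1.714 = 4.85 km.

4.85 km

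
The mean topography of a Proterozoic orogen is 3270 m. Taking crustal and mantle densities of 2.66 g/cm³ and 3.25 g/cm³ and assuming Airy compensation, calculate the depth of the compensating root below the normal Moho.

For local isostatic compensation: the weight of the topography is balanced by the buoyancy of the root, ρ_c h = (ρ_m − ρ_c) r.
r = h · ρ_c / (ρ_m − ρ_c) = 3270 m × 2.66 / (3.25 − 2.66) = 14700 m.

14700 m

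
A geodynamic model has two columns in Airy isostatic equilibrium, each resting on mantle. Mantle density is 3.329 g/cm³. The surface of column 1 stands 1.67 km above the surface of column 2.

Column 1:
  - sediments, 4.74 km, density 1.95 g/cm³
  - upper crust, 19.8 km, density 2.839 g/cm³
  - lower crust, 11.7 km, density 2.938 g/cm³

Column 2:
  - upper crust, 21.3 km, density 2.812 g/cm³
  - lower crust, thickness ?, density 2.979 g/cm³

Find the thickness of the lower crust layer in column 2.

Take the compensation level at the base of the deeper column (depth z_c below the surface of column 1) and equate Σ ρ_i t_i down to z_c; mantle fills any gap and the z_c terms cancel.
Column 1: 4.74×1.95 + 19.8×2.839 + 11.7×2.938 + (z_c − 36.24)×3.329
Column 2: 1.67×0 + 21.3×2.812 + x×2.979 + (z_c − 1.67 − 21.3 − x)×3.329
The z_c×3.329 term appears on both sides and cancels. Collect the known terms of each column as K = Σ(ρt)_known − 3.329 × (depth of known layers): K_1 = 99.8298 − 3.329×36.24 = −20.81316; K_2 = 59.8956 − 3.329×(1.67 + 21.3) = −16.57153.
Balance: K_1 = K_2 − x×(3.329 − 2.979), so x = (K_2 − K_1)/(3.329 − 2.979) = 4.24163/0.35 = 12.1 km.

12.1 km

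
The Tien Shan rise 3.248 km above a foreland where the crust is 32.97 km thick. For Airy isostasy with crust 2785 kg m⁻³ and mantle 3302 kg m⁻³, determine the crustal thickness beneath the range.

53.7 km

Root depth r = h ρ_c / (ρ_m − ρ_c) = 3.248 km × 2785 / 517 = 17.5 km.
Total thickness = T + h + r = 32.97 km + 3.248 km + 17.5 km = 53.7 km.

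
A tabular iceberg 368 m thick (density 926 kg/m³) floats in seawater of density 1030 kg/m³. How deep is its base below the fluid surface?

331 m

Draft d = t ρ_obj/ρ_fluid = 368 m × 926/1030 = 331 m.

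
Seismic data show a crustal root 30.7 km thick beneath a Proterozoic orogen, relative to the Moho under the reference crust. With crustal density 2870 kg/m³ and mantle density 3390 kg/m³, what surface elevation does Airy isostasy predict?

5.56 km

In Airy isostatic equilibrium: ρ_c h = (ρ_m − ρ_c) r.
h = r (ρ_m − ρ_c) / ρ_c = 30.7 km × (3390 − 2870) / 2870 = 5.56 km.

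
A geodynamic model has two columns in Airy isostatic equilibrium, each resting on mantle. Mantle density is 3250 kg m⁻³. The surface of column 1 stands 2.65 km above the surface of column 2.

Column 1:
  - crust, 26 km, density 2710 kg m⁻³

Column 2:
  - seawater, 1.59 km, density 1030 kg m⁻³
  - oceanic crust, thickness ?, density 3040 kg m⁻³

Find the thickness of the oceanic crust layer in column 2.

9.04 km

Take the compensation level at the base of the deeper column (depth z_c below the surface of column 1) and equate Σ ρ_i t_i down to z_c; mantle fills any gap and the z_c terms cancel.
Column 1: 26×2710 + (z_c − 26)×3250
Column 2: 2.65×0 + 1.59×1030 + x×3040 + (z_c − 2.65 − 1.59 − x)×3250
The z_c×3250 term appears on both sides and cancels. Collect the known terms of each column as K = Σ(ρt)_known − 3250 × (depth of known layers): K_1 = 70460 − 3250×26 = −14040; K_2 = 1637.7 − 3250×(2.65 + 1.59) = −12142.3.
Balance: K_1 = K_2 − x×(3250 − 3040), so x = (K_2 − K_1)/(3250 − 3040) = 1897.7/210 = 9.04 km.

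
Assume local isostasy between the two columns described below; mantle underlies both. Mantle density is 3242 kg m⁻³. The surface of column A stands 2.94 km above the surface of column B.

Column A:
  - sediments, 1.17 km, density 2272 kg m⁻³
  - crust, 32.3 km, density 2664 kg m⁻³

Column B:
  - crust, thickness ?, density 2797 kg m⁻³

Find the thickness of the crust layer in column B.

Take the compensation level at the base of the deeper column (depth z_c below the surface of column A) and equate Σ ρ_i t_i down to z_c; mantle fills any gap and the z_c terms cancel.
Column A: 1.17×2272 + 32.3×2664 + (z_c − 33.47)×3242
Column B: 2.94×0 + x×2797 + (z_c − 2.94 − 0 − x)×3242
The z_c×3242 term appears on both sides and cancels. Collect the known terms of each column as K = Σ(ρt)_known − 3242 × (depth of known layers): K_A = 88705.44 − 3242×33.47 = −19804.3; K_B = 0 − 3242×(2.94 + 0) = −9531.48.
Balance: K_A = K_B − x×(3242 − 2797), so x = (K_B − K_A)/(3242 − 2797) = 10272.8/445 = 23.1 km.

23.1 km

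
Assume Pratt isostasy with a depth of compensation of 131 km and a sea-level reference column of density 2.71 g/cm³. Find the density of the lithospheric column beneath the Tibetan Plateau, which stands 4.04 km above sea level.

2.63 g/cm³

Pratt balance: ρ_ref D = ρ (D + h).
ρ = ρ_ref D/(D + h) = 2.71 × 131 km/(131 km + 4.04 km) = 2.63 g/cm³.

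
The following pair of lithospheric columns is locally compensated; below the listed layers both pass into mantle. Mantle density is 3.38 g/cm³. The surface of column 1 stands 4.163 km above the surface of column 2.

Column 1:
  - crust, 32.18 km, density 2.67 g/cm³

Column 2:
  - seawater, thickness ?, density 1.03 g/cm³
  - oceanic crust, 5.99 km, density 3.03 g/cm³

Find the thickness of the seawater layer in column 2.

Take the compensation level at the base of the deeper column (depth z_c below the surface of column 1) and equate Σ ρ_i t_i down to z_c; mantle fills any gap and the z_c terms cancel.
Column 1: 32.18×2.67 + (z_c − 32.18)×3.38
Column 2: 4.163×0 + x×1.03 + 5.99×3.03 + (z_c − 4.163 − 5.99 − x)×3.38
The z_c×3.38 term appears on both sides and cancels. Collect the known terms of each column as K = Σ(ρt)_known − 3.38 × (depth of known layers): K_1 = 85.9206 − 3.38×32.18 = −22.8478; K_2 = 18.1497 − 3.38×(4.163 + 5.99) = −16.16744.
Balance: K_1 = K_2 − x×(3.38 − 1.03), so x = (K_2 − K_1)/(3.38 − 1.03) = 6.68036/2.35 = 2.84 km.

2.84 km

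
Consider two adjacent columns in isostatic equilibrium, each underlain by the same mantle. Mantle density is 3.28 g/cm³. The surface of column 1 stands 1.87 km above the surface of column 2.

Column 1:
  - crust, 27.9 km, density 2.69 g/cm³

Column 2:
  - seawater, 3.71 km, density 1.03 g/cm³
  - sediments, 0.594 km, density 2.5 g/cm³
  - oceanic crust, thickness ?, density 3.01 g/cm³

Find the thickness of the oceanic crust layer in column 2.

5.62 km

Take the compensation level at the base of the deeper column (depth z_c below the surface of column 1) and equate Σ ρ_i t_i down to z_c; mantle fills any gap and the z_c terms cancel.
Column 1: 27.9×2.69 + (z_c − 27.9)×3.28
Column 2: 1.87×0 + 3.71×1.03 + 0.594×2.5 + x×3.01 + (z_c − 1.87 − 4.304 − x)×3.28
The z_c×3.28 term appears on both sides and cancels. Collect the known terms of each column as K = Σ(ρt)_known − 3.28 × (depth of known layers): K_1 = 75.051 − 3.28×27.9 = −16.461; K_2 = 5.3063 − 3.28×(1.87 + 4.304) = −14.94442.
Balance: K_1 = K_2 − x×(3.28 − 3.01), so x = (K_2 − K_1)/(3.28 − 3.01) = 1.51658/0.27 = 5.62 km.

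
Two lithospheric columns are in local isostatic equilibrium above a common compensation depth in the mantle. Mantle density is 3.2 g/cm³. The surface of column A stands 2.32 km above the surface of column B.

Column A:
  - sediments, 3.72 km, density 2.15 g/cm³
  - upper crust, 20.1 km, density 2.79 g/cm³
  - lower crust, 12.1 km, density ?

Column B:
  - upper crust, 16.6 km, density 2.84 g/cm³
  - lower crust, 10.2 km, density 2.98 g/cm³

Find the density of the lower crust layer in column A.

2.91 g/cm³

Take the compensation level at the base of the deeper column (depth z_c below the surface of column A) and equate Σ ρ_i t_i down to z_c; mantle fills any gap and the z_c terms cancel.
Column A: 3.72×2.15 + 20.1×2.79 + 12.1×ρ + (z_c − 35.92)×3.2
Column B: 2.32×0 + 16.6×2.84 + 10.2×2.98 + (z_c − 2.32 − 26.8)×3.2
The z_c×3.2 term appears on both sides and cancels. Collect the known terms of each column as K = Σ(ρt)_known − 3.2 × (depth of known layers): K_A = 64.077 − 3.2×35.92 = −50.867; K_B = 77.54 − 3.2×(2.32 + 26.8) = −15.644.
Balance: K_A + 12.1×ρ = K_B, so ρ = (K_B − K_A)/12.1 = 35.223/12.1 = 2.91 g/cm³.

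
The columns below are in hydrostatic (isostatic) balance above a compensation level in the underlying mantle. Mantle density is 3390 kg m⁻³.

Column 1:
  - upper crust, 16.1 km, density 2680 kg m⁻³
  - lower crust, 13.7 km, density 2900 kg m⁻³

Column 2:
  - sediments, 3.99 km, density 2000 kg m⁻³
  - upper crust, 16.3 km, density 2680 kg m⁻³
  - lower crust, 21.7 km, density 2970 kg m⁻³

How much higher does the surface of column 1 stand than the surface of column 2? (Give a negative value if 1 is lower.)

For any compensation level in the mantle, the mantle terms cancel and isostasy reduces to e = (Σt_1 − Σt_2) − (Σ(ρt)_1 − Σ(ρt)_2) / ρ_m.
Σt_1 = 29.8 km; Σt_2 = 41.99 km; Σ(ρt)_1 = 82878; Σ(ρt)_2 = 116113 (in km·kg m⁻³).
e = (29.8 − 41.99) − (82878 − 116113) / 3390 = −2.39 km.

−2.39 km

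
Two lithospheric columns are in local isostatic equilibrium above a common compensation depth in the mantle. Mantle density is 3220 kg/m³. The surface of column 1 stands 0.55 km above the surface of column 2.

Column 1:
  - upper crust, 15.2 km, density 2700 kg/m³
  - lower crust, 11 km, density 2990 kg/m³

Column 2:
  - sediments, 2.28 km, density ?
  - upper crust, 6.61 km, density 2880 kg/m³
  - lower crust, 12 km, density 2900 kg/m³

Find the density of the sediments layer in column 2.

Take the compensation level at the base of the deeper column (depth z_c below the surface of column 1) and equate Σ ρ_i t_i down to z_c; mantle fills any gap and the z_c terms cancel.
Column 1: 15.2×2700 + 11×2990 + (z_c − 26.2)×3220
Column 2: 0.55×0 + 2.28×ρ + 6.61×2880 + 12×2900 + (z_c − 0.55 − 20.89)×3220
The z_c×3220 term appears on both sides and cancels. Collect the known terms of each column as K = Σ(ρt)_known − 3220 × (depth of known layers): K_1 = 73930 − 3220×26.2 = −10434; K_2 = 53836.8 − 3220×(0.55 + 20.89) = −15200.
Balance: K_1 = K_2 + 2.28×ρ, so ρ = (K_1 − K_2)/2.28 = 4766/2.28 = 2090 kg/m³.

2090 kg/m³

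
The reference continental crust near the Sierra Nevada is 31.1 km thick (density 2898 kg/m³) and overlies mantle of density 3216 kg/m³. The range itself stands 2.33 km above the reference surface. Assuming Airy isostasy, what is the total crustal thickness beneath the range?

Root depth r = h ρ_c / (ρ_m − ρ_c) = 2.33 km × 2898 / 318 = 21.23 km.
Total thickness = T + h + r = 31.1 km + 2.33 km + 21.23 km = 54.7 km.

54.7 km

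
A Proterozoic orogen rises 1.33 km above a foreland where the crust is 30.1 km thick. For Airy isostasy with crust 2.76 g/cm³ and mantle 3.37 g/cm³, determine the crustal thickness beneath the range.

37.4 km

Root depth r = h ρ_c / (ρ_m − ρ_c) = 1.33 km × 2.76 / 0.61 = 6.018 km.
Total thickness = T + h + r = 30.1 km + 1.33 km + 6.018 km = 37.4 km.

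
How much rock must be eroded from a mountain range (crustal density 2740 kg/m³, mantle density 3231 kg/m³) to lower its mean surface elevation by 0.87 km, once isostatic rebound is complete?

5.72 km

Net drop Δ = e − u = e − e ρ_c/ρ_m = e (ρ_m − ρ_c)/ρ_m.
e = Δ ρ_m/(ρ_m − ρ_c) = 0.87 km × 3231/491 = 5.72 km.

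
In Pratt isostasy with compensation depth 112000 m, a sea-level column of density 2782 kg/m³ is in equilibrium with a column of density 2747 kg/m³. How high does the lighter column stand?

1430 m

ρ_ref D = ρ (D + h) → h = D (ρ_ref − ρ)/ρ.
h = 112000 m × (2782 − 2747)/2747 = 1430 m.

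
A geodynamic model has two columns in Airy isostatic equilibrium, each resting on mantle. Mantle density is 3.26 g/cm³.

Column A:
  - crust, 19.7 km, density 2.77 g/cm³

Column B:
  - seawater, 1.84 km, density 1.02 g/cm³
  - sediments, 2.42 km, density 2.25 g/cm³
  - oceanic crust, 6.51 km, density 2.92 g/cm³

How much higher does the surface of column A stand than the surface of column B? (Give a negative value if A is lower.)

0.268 km

For any compensation level in the mantle, the mantle terms cancel and isostasy reduces to e = (Σt_A − Σt_B) − (Σ(ρt)_A − Σ(ρt)_B) / ρ_m.
Σt_A = 19.7 km; Σt_B = 10.77 km; Σ(ρt)_A = 54.569; Σ(ρt)_B = 26.331 (in km·g/cm³).
e = (19.7 − 10.77) − (54.569 − 26.331) / 3.26 = 0.268 km.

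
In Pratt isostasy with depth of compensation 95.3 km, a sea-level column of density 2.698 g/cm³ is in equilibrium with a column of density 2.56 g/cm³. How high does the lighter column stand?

ρ_ref D = ρ (D + h) → h = D (ρ_ref − ρ)/ρ.
h = 95.3 km × (2.698 − 2.56)/2.56 = 5.14 km.

5.14 km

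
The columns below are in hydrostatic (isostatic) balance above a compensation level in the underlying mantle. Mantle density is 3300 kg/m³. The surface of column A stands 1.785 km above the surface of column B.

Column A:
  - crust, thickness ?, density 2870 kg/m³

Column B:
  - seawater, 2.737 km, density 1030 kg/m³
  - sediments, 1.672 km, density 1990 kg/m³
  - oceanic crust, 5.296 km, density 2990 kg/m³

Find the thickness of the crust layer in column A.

37.1 km

Take the compensation level at the base of the deeper column (depth z_c below the surface of column A) and equate Σ ρ_i t_i down to z_c; mantle fills any gap and the z_c terms cancel.
Column A: x×2870 + (z_c − 0 − x)×3300
Column B: 1.785×0 + 2.737×1030 + 1.672×1990 + 5.296×2990 + (z_c − 1.785 − 9.705)×3300
The z_c×3300 term appears on both sides and cancels. Collect the known terms of each column as K = Σ(ρt)_known − 3300 × (depth of known layers): K_A = 0 − 3300×0 = 0; K_B = 21981.43 − 3300×(1.785 + 9.705) = −15935.57.
Balance: K_A − x×(3300 − 2870) = K_B, so x = (K_A − K_B)/(3300 − 2870) = 15935.6/430 = 37.1 km.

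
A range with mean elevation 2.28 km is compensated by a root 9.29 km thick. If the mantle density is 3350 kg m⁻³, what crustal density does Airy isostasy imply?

ρ_c h = (ρ_m − ρ_c) r → ρ_c (h + r) = ρ_m r → ρ_c = ρ_m r / (h + r).
ρ_c = 3350 × 9.29 km / (2.28 km + 9.29 km) = 2690 kg m⁻³.

2690 kg m⁻³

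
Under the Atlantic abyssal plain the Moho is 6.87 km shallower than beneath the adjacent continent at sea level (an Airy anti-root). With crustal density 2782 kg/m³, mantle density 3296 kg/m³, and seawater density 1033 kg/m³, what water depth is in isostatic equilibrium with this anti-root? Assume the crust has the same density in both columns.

Replacing a thickness d of crust by seawater at the top must be balanced by replacing crust with mantle at the base: d (ρ_c − ρ_w) = a (ρ_m − ρ_c).
d = a (ρ_m − ρ_c)/(ρ_c − ρ_w) = 6.87 km × 514/1749 = 2.02 km.

2.02 km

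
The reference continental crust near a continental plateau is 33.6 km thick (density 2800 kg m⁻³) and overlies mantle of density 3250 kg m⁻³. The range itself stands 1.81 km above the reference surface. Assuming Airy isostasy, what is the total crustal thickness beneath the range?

Root depth r = h ρ_c / (ρ_m − ρ_c) = 1.81 km × 2800 / 450 = 11.26 km.
Total thickness = T + h + r = 33.6 km + 1.81 km + 11.26 km = 46.7 km.

46.7 km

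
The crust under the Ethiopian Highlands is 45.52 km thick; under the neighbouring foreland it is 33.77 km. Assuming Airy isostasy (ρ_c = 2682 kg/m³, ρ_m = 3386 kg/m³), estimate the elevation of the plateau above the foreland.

Excess crust Δ = 45.52 km − 33.77 km = 11.75 km, split between elevation h and root r with h + r = Δ.
Airy balance ρ_c h = (ρ_m − ρ_c) r gives r = h ρ_c/(ρ_m − ρ_c), so h (1 + ρ_c/(ρ_m − ρ_c)) = Δ, i.e. h = Δ (ρ_m − ρ_c)/ρ_m.
h = 11.75 km × 704/3386 = 2.44 km.

2.44 km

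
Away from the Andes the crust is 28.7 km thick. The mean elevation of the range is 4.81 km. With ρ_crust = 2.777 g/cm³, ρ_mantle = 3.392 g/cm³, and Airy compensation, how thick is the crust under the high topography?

55.2 km

Root depth r = h ρ_c / (ρ_m − ρ_c) = 4.81 km × 2.777 / 0.615 = 21.72 km.
Total thickness = T + h + r = 28.7 km + 4.81 km + 21.72 km = 55.2 km.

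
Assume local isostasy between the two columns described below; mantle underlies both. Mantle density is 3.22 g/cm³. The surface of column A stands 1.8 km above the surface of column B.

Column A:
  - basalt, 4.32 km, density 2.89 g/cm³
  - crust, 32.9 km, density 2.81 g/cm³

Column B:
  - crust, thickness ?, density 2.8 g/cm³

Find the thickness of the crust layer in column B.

21.7 km

Take the compensation level at the base of the deeper column (depth z_c below the surface of column A) and equate Σ ρ_i t_i down to z_c; mantle fills any gap and the z_c terms cancel.
Column A: 4.32×2.89 + 32.9×2.81 + (z_c − 37.22)×3.22
Column B: 1.8×0 + x×2.8 + (z_c − 1.8 − 0 − x)×3.22
The z_c×3.22 term appears on both sides and cancels. Collect the known terms of each column as K = Σ(ρt)_known − 3.22 × (depth of known layers): K_A = 104.9338 − 3.22×37.22 = −14.9146; K_B = 0 − 3.22×(1.8 + 0) = −5.796.
Balance: K_A = K_B − x×(3.22 − 2.8), so x = (K_B − K_A)/(3.22 − 2.8) = 9.1186/0.42 = 21.7 km.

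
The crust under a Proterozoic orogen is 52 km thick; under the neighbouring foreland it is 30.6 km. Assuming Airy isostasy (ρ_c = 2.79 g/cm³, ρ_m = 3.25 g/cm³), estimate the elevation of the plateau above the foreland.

3.03 km

Excess crust Δ = 52 km − 30.6 km = 21.4 km, split between elevation h and root r with h + r = Δ.
Airy balance ρ_c h = (ρ_m − ρ_c) r gives r = h ρ_c/(ρ_m − ρ_c), so h (1 + ρ_c/(ρ_m − ρ_c)) = Δ, i.e. h = Δ (ρ_m − ρ_c)/ρ_m.
h = 21.4 km × 0.46/3.25 = 3.03 km.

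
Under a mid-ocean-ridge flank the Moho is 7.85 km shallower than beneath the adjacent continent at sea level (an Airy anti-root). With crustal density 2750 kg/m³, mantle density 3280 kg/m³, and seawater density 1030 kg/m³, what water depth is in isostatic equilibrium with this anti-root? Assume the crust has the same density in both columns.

2.42 km

Replacing a thickness d of crust by seawater at the top must be balanced by replacing crust with mantle at the base: d (ρ_c − ρ_w) = a (ρ_m − ρ_c).
d = a (ρ_m − ρ_c)/(ρ_c − ρ_w) = 7.85 km × 530/1720 = 2.42 km.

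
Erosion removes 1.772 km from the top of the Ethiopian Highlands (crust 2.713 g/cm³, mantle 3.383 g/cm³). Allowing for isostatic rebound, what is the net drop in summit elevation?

0.351 km

Rebound u = e ρ_c/ρ_m = 1.772 km × 2.713/3.383 = 1.421 km.
Net surface drop = e − u = 1.772 km − 1.421 km = e (ρ_m − ρ_c)/ρ_m = 0.351 km.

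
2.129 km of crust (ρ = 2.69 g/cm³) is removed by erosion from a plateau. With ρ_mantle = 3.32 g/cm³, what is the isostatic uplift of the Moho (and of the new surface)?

1.73 km

Unloading: uplift u = e ρ_c/ρ_m = 2.129 km × 2.69/3.32 = 1.73 km.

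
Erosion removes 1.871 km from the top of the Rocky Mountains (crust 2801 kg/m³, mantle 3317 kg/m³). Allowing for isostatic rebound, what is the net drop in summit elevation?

0.291 km

Rebound u = e ρ_c/ρ_m = 1.871 km × 2801/3317 = 1.58 km.
Net surface drop = e − u = 1.871 km − 1.58 km = e (ρ_m − ρ_c)/ρ_m = 0.291 km.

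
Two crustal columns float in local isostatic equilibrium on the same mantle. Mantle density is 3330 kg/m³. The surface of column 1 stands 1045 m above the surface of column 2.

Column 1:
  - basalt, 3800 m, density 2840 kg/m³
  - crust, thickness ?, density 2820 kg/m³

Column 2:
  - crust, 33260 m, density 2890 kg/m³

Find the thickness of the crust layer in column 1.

Take the compensation level at the base of the deeper column (depth z_c below the surface of column 1) and equate Σ ρ_i t_i down to z_c; mantle fills any gap and the z_c terms cancel.
Column 1: 3800×2840 + x×2820 + (z_c − 3800 − x)×3330
Column 2: 1045×0 + 33260×2890 + (z_c − 1045 − 33260)×3330
The z_c×3330 term appears on both sides and cancels. Collect the known terms of each column as K = Σ(ρt)_known − 3330 × (depth of known layers): K_1 = 10792000 − 3330×3800 = −1862000; K_2 = 96121400 − 3330×(1045 + 33260) = −18114250.
Balance: K_1 − x×(3330 − 2820) = K_2, so x = (K_1 − K_2)/(3330 − 2820) = 16252200/510 = 31900 m.

31900 m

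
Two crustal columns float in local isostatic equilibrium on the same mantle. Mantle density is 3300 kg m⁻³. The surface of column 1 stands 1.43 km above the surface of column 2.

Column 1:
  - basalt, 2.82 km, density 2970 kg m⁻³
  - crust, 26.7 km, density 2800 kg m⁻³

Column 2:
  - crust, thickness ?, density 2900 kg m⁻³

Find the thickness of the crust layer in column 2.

Take the compensation level at the base of the deeper column (depth z_c below the surface of column 1) and equate Σ ρ_i t_i down to z_c; mantle fills any gap and the z_c terms cancel.
Column 1: 2.82×2970 + 26.7×2800 + (z_c − 29.52)×3300
Column 2: 1.43×0 + x×2900 + (z_c − 1.43 − 0 − x)×3300
The z_c×3300 term appears on both sides and cancels. Collect the known terms of each column as K = Σ(ρt)_known − 3300 × (depth of known layers): K_1 = 83135.4 − 3300×29.52 = −14280.6; K_2 = 0 − 3300×(1.43 + 0) = −4719.
Balance: K_1 = K_2 − x×(3300 − 2900), so x = (K_2 − K_1)/(3300 − 2900) = 9561.6/400 = 23.9 km.

23.9 km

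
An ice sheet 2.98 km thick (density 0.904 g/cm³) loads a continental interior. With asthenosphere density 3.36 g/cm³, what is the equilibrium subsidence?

By Archimedes' principle applied to the lithosphere: the ice load ρ_ice t is balanced by mantle displaced below, ρ_m s.
s = t ρ_ice / ρ_m = 2.98 km × 0.904/3.36 = 0.802 km.

0.802 km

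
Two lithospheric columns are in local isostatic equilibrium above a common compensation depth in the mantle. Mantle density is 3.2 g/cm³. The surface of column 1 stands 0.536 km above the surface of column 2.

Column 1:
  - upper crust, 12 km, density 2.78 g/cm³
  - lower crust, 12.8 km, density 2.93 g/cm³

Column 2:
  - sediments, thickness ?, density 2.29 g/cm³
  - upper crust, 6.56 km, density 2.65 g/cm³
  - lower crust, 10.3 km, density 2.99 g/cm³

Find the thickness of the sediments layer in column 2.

1.11 km

Take the compensation level at the base of the deeper column (depth z_c below the surface of column 1) and equate Σ ρ_i t_i down to z_c; mantle fills any gap and the z_c terms cancel.
Column 1: 12×2.78 + 12.8×2.93 + (z_c − 24.8)×3.2
Column 2: 0.536×0 + x×2.29 + 6.56×2.65 + 10.3×2.99 + (z_c − 0.536 − 16.86 − x)×3.2
The z_c×3.2 term appears on both sides and cancels. Collect the known terms of each column as K = Σ(ρt)_known − 3.2 × (depth of known layers): K_1 = 70.864 − 3.2×24.8 = −8.496; K_2 = 48.181 − 3.2×(0.536 + 16.86) = −7.4862.
Balance: K_1 = K_2 − x×(3.2 − 2.29), so x = (K_2 − K_1)/(3.2 − 2.29) = 1.0098/0.91 = 1.11 km.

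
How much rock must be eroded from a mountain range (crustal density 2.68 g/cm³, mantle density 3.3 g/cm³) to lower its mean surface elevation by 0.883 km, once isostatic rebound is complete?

4.7 km

Net drop Δ = e − u = e − e ρ_c/ρ_m = e (ρ_m − ρ_c)/ρ_m.
e = Δ ρ_m/(ρ_m − ρ_c) = 0.883 km × 3.3/0.62 = 4.7 km.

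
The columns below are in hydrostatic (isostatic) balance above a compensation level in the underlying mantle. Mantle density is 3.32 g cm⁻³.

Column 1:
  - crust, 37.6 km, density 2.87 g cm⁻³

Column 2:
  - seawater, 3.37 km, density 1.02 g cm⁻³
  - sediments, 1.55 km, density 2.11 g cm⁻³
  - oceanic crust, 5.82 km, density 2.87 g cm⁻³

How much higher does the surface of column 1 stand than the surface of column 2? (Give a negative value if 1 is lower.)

For any compensation level in the mantle, the mantle terms cancel and isostasy reduces to e = (Σt_1 − Σt_2) − (Σ(ρt)_1 − Σ(ρt)_2) / ρ_m.
Σt_1 = 37.6 km; Σt_2 = 10.74 km; Σ(ρt)_1 = 107.912; Σ(ρt)_2 = 23.4113 (in km·g cm⁻³).
e = (37.6 − 10.74) − (107.912 − 23.4113) / 3.32 = 1.41 km.

1.41 km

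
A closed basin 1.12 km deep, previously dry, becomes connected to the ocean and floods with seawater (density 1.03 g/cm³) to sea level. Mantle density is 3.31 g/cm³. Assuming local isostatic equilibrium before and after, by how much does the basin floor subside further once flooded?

After flooding the water column is d + s deep. Its weight must equal the weight of mantle displaced by the extra subsidence s: (d + s) ρ_w = s ρ_m.
s = d ρ_w / (ρ_m − ρ_w) = 1.12 km × 1.03/(3.31 − 1.03) = 0.506 km.

0.506 km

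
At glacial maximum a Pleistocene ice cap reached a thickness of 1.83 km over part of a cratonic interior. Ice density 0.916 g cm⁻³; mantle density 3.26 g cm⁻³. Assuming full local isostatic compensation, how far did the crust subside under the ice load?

0.514 km

Balancing pressure at the compensation depth: the ice load ρ_ice t is balanced by mantle displaced below, ρ_m s.
s = t ρ_ice / ρ_m = 1.83 km × 0.916/3.26 = 0.514 km.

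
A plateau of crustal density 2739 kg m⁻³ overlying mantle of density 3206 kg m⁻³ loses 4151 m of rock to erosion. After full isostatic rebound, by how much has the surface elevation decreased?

Rebound u = e ρ_c/ρ_m = 4151 m × 2739/3206 = 3546 m.
Net surface drop = e − u = 4151 m − 3546 m = e (ρ_m − ρ_c)/ρ_m = 605 m.

605 m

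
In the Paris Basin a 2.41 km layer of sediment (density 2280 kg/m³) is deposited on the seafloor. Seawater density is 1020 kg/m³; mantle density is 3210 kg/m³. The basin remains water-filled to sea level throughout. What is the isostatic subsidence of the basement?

Submarine loading: the sediment displaces seawater, and the subsidence is in turn flooded, so s (ρ_m − ρ_w) = t (ρ_sed − ρ_w).
s = 2.41 km × (2280 − 1020) / (3210 − 1020) = 1.39 km.

1.39 km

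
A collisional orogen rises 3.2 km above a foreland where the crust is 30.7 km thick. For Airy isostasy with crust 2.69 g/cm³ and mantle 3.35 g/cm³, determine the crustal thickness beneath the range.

46.9 km

Root depth r = h ρ_c / (ρ_m − ρ_c) = 3.2 km × 2.69 / 0.66 = 13.04 km.
Total thickness = T + h + r = 30.7 km + 3.2 km + 13.04 km = 46.9 km.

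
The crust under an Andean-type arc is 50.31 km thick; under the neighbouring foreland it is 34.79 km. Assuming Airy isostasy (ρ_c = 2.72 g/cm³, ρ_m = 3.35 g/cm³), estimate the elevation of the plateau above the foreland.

Excess crust Δ = 50.31 km − 34.79 km = 15.52 km, split between elevation h and root r with h + r = Δ.
Airy balance ρ_c h = (ρ_m − ρ_c) r gives r = h ρ_c/(ρ_m − ρ_c), so h (1 + ρ_c/(ρ_m − ρ_c)) = Δ, i.e. h = Δ (ρ_m − ρ_c)/ρ_m.
h = 15.52 km × 0.63/3.35 = 2.92 km.

2.92 km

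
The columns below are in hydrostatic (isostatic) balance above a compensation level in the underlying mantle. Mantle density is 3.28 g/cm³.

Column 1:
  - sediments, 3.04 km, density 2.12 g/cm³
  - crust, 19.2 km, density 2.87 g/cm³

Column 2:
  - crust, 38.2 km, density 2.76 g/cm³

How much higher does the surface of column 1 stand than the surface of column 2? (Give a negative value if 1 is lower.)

−2.58 km

For any compensation level in the mantle, the mantle terms cancel and isostasy reduces to e = (Σt_1 − Σt_2) − (Σ(ρt)_1 − Σ(ρt)_2) / ρ_m.
Σt_1 = 22.24 km; Σt_2 = 38.2 km; Σ(ρt)_1 = 61.5488; Σ(ρt)_2 = 105.432 (in km·g/cm³).
e = (22.24 − 38.2) − (61.5488 − 105.432) / 3.28 = −2.58 km.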